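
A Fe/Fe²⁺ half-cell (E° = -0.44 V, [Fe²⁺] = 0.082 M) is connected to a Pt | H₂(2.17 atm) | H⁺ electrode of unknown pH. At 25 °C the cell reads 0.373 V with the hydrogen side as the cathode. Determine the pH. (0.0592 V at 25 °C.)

pH = 1.51

E°_cell = 0.44 V and n = 2.
log Q = n(E° − E)/0.0592 = 2×(0.44 − 0.373)/0.0592 = 2.264.
With Q = [Fe²⁺]·P(H₂) / [H⁺]^2, solving for [H⁺] gives log[H⁺] = -1.507, so pH = 1.51.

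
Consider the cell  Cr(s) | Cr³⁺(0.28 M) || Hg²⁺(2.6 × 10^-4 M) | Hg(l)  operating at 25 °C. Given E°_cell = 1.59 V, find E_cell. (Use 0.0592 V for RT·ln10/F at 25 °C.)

Balancing electrons gives n = 6; the reaction quotient is Q = [Cr³⁺]^2/[Hg²⁺]^3 = 4.46 × 10^9.
At 25 °C, E = E° − (0.0592/n) log Q = 1.59 − (0.0592/6)(9.649) = 1.590 − 0.095 = 1.495 V.

1.49 V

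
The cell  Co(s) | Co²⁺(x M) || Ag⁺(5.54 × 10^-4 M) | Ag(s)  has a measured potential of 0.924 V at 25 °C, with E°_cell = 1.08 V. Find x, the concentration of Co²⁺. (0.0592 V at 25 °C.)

From the Nernst equation, log Q = n(E° − E)/0.0592 = 2(1.08 − 0.924)/0.0592 = 5.270, so Q = 1.86 × 10^5.
With Q = [Co²⁺]/[Ag⁺]^2 and the known concentrations, [Co²⁺] in the numerator gives [Co²⁺] = 0.057 M.

0.057 M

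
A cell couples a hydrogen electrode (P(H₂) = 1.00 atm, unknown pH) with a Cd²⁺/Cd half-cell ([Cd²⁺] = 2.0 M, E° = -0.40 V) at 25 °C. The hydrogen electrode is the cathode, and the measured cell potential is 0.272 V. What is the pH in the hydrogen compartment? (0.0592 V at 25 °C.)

pH = 2.01

E°_cell = 0.40 V and n = 2.
log Q = n(E° − E)/0.0592 = 2×(0.40 − 0.272)/0.0592 = 4.324.
With Q = [Cd²⁺]·P(H₂) / [H⁺]^2, solving for [H⁺] gives log[H⁺] = -2.012, so pH = 2.01.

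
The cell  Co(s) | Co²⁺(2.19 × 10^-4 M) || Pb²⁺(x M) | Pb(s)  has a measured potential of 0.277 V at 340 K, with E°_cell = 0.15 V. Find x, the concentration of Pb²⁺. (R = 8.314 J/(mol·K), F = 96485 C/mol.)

From the Nernst equation, ln Q = nF(E° − E)/RT = 2×96485×(0.15 − 0.277)/(8.314×340) = -8.670, so Q = 1.72 × 10^-4.
With Q = [Co²⁺]/[Pb²⁺] and the known concentrations, [Pb²⁺] in the denominator gives [Pb²⁺] = 1.3 M.

1.3 M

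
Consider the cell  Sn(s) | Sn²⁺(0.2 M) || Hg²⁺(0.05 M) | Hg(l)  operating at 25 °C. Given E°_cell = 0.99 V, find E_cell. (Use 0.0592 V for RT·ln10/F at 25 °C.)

0.972 V

Balancing electrons gives n = 2; the reaction quotient is Q = [Sn²⁺]/[Hg²⁺] = 4.00.
At 25 °C, E = E° − (0.0592/n) log Q = 0.99 − (0.0592/2)(0.602) = 0.990 − 0.018 = 0.972 V.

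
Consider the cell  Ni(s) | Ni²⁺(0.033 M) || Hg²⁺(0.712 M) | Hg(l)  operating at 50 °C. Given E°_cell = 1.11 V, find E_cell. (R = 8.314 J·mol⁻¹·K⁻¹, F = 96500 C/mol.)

Balancing electrons gives n = 2; the reaction quotient is Q = [Ni²⁺]/[Hg²⁺] = 0.0463.
E = E° − (RT/nF) ln Q = 1.11 − (8.314×323)/(2×96500) × (-3.072) = 1.110 + 0.043 = 1.153 V.

1.15 V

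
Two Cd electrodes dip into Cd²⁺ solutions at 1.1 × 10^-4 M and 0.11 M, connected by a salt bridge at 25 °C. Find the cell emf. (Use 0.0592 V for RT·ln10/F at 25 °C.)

0.089 V

Both half-cells are Cd²⁺/Cd, so E°_cell = 0. The concentrated side is the cathode; the cell reaction moves Cd²⁺ from high to low concentration with n = 2.
Q = [Cd²⁺]_dilute/[Cd²⁺]_conc = 1.1 × 10^-4/0.11 = 0.00100.
E = 0 − (0.0592/2) log Q = −(0.0592/2)(-3.000) = 0.0888 V.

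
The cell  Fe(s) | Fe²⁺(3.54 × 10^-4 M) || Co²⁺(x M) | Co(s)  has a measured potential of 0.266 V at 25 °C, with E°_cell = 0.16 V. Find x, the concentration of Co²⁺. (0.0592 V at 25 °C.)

1.3 M

From the Nernst equation, log Q = n(E° − E)/0.0592 = 2(0.16 − 0.266)/0.0592 = -3.581, so Q = 2.62 × 10^-4.
With Q = [Fe²⁺]/[Co²⁺] and the known concentrations, [Co²⁺] in the denominator gives [Co²⁺] = 1.3 M.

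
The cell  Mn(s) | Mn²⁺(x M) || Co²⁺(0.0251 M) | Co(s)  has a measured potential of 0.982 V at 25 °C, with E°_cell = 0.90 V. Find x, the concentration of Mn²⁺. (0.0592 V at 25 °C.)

4.3 × 10^-5 M

From the Nernst equation, log Q = n(E° − E)/0.0592 = 2(0.90 − 0.982)/0.0592 = -2.770, so Q = 0.00170.
With Q = [Mn²⁺]/[Co²⁺] and the known concentrations, [Mn²⁺] in the numerator gives [Mn²⁺] = 4.3 × 10^-5 M.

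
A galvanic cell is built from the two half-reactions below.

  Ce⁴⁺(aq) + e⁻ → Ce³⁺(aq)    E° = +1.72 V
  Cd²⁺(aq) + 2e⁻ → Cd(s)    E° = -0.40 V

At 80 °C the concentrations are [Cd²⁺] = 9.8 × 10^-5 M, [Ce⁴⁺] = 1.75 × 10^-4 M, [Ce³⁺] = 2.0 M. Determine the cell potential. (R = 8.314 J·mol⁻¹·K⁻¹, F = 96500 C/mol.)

The Ce⁴⁺/Ce³⁺ couple has the higher reduction potential and acts as the cathode, so E°_cell = +1.72 − (-0.40) = 2.12 V.
Balancing electrons gives n = 2; the reaction quotient is Q = [Cd²⁺]·[Ce³⁺]^2/[Ce⁴⁺]^2 = 1.28 × 10^4.
E = E° − (RT/nF) ln Q = 2.12 − (8.314×353)/(2×96500) × (9.457) = 2.120 − 0.144 = 1.976 V.

1.98 V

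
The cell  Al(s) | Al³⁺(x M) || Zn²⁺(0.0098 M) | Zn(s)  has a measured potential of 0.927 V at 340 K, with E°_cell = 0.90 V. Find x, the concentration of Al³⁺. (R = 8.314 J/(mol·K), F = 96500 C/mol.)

6.1 × 10^-5 M

From the Nernst equation, ln Q = nF(E° − E)/RT = 6×96500×(0.90 − 0.927)/(8.314×340) = -5.530, so Q = 0.00396.
With Q = [Al³⁺]^2/[Zn²⁺]^3 and the known concentrations, [Al³⁺]^2 in the numerator gives [Al³⁺] = 6.1 × 10^-5 M.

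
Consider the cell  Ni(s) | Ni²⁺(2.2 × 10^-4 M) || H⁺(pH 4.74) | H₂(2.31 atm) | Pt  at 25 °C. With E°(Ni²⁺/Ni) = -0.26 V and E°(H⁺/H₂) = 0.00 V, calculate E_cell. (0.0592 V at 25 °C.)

0.077 V

The hydrogen couple is the cathode, so E°_cell = 0.26 V; n = 2.
[H⁺] = 10^(−4.74) = 1.8 × 10^-5 M, and Q = [Ni²⁺]·P(H₂) / [H⁺]^2 = 1.53 × 10^6.
E = E° − (0.0592/2) log Q = 0.26 − (0.0592/2)(6.186) = 0.077 V.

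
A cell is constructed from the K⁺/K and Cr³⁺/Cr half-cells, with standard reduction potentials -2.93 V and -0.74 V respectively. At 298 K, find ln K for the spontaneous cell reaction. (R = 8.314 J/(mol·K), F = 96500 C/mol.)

E°_cell = -0.74 − (-2.93) = 2.19 V, with n = 3 electrons transferred.
At equilibrium E = 0, so the Nernst equation gives ln K = nFE°/RT = (3)(96500)(2.19)/((8.314)(298)) = 255.90.

ln K = 255.9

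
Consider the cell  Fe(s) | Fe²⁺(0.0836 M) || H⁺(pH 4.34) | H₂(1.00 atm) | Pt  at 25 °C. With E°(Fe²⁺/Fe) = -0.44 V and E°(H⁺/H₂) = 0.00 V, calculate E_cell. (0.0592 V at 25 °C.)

The hydrogen couple is the cathode, so E°_cell = 0.44 V; n = 2.
[H⁺] = 10^(−4.34) = 4.6 × 10^-5 M, and Q = [Fe²⁺]·P(H₂) / [H⁺]^2 = 4 × 10^7.
E = E° − (0.0592/2) log Q = 0.44 − (0.0592/2)(7.602) = 0.215 V.

0.21 V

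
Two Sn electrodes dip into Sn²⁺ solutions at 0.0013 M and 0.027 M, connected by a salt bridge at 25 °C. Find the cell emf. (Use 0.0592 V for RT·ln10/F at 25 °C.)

0.039 V

Both half-cells are Sn²⁺/Sn, so E°_cell = 0. The concentrated side is the cathode; the cell reaction moves Sn²⁺ from high to low concentration with n = 2.
Q = [Sn²⁺]_dilute/[Sn²⁺]_conc = 0.0013/0.027 = 0.0481.
E = 0 − (0.0592/2) log Q = −(0.0592/2)(-1.317) = 0.0390 V.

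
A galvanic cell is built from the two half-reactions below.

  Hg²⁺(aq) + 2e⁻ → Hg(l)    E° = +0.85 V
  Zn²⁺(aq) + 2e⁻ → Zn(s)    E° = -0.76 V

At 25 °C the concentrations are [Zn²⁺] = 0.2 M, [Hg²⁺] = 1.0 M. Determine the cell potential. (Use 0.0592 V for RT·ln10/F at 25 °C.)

The Hg²⁺/Hg couple has the higher reduction potential and acts as the cathode, so E°_cell = +0.85 − (-0.76) = 1.61 V.
Balancing electrons gives n = 2; the reaction quotient is Q = [Zn²⁺]/[Hg²⁺] = 0.200.
At 25 °C, E = E° − (0.0592/n) log Q = 1.61 − (0.0592/2)(-0.699) = 1.610 + 0.021 = 1.631 V.

1.63 V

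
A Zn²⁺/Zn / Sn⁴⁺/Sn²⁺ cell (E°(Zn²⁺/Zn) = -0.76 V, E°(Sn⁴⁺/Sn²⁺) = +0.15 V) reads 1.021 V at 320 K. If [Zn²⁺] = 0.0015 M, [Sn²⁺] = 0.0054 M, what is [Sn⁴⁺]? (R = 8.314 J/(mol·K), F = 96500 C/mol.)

0.025 M

From the Nernst equation, ln Q = nF(E° − E)/RT = 2×96500×(0.91 − 1.021)/(8.314×320) = -8.052, so Q = 3.18 × 10^-4.
With Q = [Zn²⁺]·[Sn²⁺]/[Sn⁴⁺] and the known concentrations, [Sn⁴⁺] in the denominator gives [Sn⁴⁺] = 0.025 M.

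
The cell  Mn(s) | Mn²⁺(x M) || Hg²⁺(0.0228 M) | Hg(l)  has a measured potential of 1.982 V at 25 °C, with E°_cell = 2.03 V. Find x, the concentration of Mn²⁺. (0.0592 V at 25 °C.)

From the Nernst equation, log Q = n(E° − E)/0.0592 = 2(2.03 − 1.982)/0.0592 = 1.622, so Q = 41.8.
With Q = [Mn²⁺]/[Hg²⁺] and the known concentrations, [Mn²⁺] in the numerator gives [Mn²⁺] = 0.95 M.

0.95 M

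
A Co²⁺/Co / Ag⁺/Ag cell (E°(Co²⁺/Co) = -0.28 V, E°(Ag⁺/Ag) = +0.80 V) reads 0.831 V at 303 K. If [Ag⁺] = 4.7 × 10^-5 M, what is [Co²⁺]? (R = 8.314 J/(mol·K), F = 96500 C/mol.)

0.43 M

From the Nernst equation, ln Q = nF(E° − E)/RT = 2×96500×(1.08 − 0.831)/(8.314×303) = 19.077, so Q = 1.93 × 10^8.
With Q = [Co²⁺]/[Ag⁺]^2 and the known concentrations, [Co²⁺] in the numerator gives [Co²⁺] = 0.43 M.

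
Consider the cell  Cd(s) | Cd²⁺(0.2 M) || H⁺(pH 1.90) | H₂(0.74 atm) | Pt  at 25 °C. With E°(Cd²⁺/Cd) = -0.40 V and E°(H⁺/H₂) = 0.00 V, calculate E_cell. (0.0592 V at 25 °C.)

0.31 V

The hydrogen couple is the cathode, so E°_cell = 0.40 V; n = 2.
[H⁺] = 10^(−1.90) = 0.013 M, and Q = [Cd²⁺]·P(H₂) / [H⁺]^2 = 934.
E = E° − (0.0592/2) log Q = 0.40 − (0.0592/2)(2.970) = 0.312 V.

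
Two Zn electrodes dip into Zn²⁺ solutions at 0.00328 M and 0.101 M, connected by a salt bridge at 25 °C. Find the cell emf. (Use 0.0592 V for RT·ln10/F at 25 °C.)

Both half-cells are Zn²⁺/Zn, so E°_cell = 0. The concentrated side is the cathode; the cell reaction moves Zn²⁺ from high to low concentration with n = 2.
Q = [Zn²⁺]_dilute/[Zn²⁺]_conc = 0.00328/0.101 = 0.0325.
E = 0 − (0.0592/2) log Q = −(0.0592/2)(-1.488) = 0.0440 V.

0.044 V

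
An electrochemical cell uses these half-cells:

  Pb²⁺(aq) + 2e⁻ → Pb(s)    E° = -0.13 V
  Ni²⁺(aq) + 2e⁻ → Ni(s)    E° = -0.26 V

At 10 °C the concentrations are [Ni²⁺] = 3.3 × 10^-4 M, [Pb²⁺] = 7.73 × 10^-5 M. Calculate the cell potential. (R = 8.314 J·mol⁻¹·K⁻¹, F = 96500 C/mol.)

The Pb²⁺/Pb couple has the higher reduction potential and acts as the cathode, so E°_cell = -0.13 − (-0.26) = 0.13 V.
Balancing electrons gives n = 2; the reaction quotient is Q = [Ni²⁺]/[Pb²⁺] = 4.27.
E = E° − (RT/nF) ln Q = 0.13 − (8.314×283)/(2×96500) × (1.451) = 0.130 − 0.018 = 0.112 V.

0.112 V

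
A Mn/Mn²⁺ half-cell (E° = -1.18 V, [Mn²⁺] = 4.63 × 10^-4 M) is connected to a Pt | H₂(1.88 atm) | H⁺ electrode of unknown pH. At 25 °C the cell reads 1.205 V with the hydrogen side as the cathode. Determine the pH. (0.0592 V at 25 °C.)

E°_cell = 1.18 V and n = 2.
log Q = n(E° − E)/0.0592 = 2×(1.18 − 1.205)/0.0592 = -0.845.
With Q = [Mn²⁺]·P(H₂) / [H⁺]^2, solving for [H⁺] gives log[H⁺] = -1.108, so pH = 1.11.

pH = 1.11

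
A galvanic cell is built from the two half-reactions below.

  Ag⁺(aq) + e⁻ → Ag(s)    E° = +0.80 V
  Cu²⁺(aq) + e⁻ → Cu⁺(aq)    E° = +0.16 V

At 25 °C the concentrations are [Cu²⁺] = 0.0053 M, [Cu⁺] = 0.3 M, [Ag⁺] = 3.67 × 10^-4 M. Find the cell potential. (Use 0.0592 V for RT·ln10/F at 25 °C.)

0.540 V

The Ag⁺/Ag couple has the higher reduction potential and acts as the cathode, so E°_cell = +0.80 − (+0.16) = 0.64 V.
Balancing electrons gives n = 1; the reaction quotient is Q = [Cu²⁺]/([Cu⁺]·[Ag⁺]) = 48.1.
At 25 °C, E = E° − (0.0592/n) log Q = 0.64 − (0.0592/1)(1.682) = 0.640 − 0.100 = 0.540 V.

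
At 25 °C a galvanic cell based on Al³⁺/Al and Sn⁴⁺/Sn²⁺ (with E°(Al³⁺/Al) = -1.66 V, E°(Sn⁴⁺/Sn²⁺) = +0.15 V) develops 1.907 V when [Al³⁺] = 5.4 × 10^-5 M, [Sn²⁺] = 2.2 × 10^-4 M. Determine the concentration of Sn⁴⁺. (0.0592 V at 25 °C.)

From the Nernst equation, log Q = n(E° − E)/0.0592 = 6(1.81 − 1.907)/0.0592 = -9.831, so Q = 1.48 × 10^-10.
With Q = [Al³⁺]^2·[Sn²⁺]^3/[Sn⁴⁺]^3 and the known concentrations, [Sn⁴⁺]^3 in the denominator gives [Sn⁴⁺] = 5.9 × 10^-4 M.

5.9 × 10^-4 M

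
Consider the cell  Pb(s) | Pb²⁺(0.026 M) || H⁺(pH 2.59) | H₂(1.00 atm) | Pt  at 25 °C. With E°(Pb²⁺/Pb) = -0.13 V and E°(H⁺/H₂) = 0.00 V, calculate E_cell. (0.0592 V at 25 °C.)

0.024 V

The hydrogen couple is the cathode, so E°_cell = 0.13 V; n = 2.
[H⁺] = 10^(−2.59) = 0.0026 M, and Q = [Pb²⁺]·P(H₂) / [H⁺]^2 = 3940.
E = E° − (0.0592/2) log Q = 0.13 − (0.0592/2)(3.595) = 0.024 V.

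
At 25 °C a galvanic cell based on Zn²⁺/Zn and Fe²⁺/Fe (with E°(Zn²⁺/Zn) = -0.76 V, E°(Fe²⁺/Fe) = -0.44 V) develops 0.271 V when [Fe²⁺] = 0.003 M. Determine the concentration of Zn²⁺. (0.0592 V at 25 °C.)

0.14 M

From the Nernst equation, log Q = n(E° − E)/0.0592 = 2(0.32 − 0.271)/0.0592 = 1.655, so Q = 45.2.
With Q = [Zn²⁺]/[Fe²⁺] and the known concentrations, [Zn²⁺] in the numerator gives [Zn²⁺] = 0.14 M.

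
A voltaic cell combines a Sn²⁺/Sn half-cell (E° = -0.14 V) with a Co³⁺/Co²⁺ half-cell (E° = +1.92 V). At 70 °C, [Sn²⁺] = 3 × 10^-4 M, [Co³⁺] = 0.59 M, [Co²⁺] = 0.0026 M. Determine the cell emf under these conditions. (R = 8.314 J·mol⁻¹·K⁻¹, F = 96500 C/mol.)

2.34 V

The Co³⁺/Co²⁺ couple has the higher reduction potential and acts as the cathode, so E°_cell = +1.92 − (-0.14) = 2.06 V.
Balancing electrons gives n = 2; the reaction quotient is Q = [Sn²⁺]·[Co²⁺]^2/[Co³⁺]^2 = 5.83 × 10^-9.
E = E° − (RT/nF) ln Q = 2.06 − (8.314×343)/(2×96500) × (-18.961) = 2.060 + 0.280 = 2.340 V.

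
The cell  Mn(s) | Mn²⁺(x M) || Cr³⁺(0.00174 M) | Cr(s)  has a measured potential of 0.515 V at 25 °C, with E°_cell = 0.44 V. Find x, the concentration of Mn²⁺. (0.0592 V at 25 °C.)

From the Nernst equation, log Q = n(E° − E)/0.0592 = 6(0.44 − 0.515)/0.0592 = -7.601, so Q = 2.5 × 10^-8.
With Q = [Mn²⁺]^3/[Cr³⁺]^2 and the known concentrations, [Mn²⁺]^3 in the numerator gives [Mn²⁺] = 4.2 × 10^-5 M.

4.2 × 10^-5 M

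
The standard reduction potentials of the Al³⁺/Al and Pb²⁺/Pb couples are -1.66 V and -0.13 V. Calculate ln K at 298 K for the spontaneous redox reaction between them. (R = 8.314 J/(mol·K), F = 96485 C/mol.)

ln K = 357.5

E°_cell = -0.13 − (-1.66) = 1.53 V, with n = 6 electrons transferred.
At equilibrium E = 0, so the Nernst equation gives ln K = nFE°/RT = (6)(96485)(1.53)/((8.314)(298)) = 357.50.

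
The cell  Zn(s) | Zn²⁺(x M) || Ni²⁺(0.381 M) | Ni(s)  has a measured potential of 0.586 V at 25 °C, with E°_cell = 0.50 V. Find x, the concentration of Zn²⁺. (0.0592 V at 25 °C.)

4.7 × 10^-4 M

From the Nernst equation, log Q = n(E° − E)/0.0592 = 2(0.50 − 0.586)/0.0592 = -2.905, so Q = 0.00124.
With Q = [Zn²⁺]/[Ni²⁺] and the known concentrations, [Zn²⁺] in the numerator gives [Zn²⁺] = 4.7 × 10^-4 M.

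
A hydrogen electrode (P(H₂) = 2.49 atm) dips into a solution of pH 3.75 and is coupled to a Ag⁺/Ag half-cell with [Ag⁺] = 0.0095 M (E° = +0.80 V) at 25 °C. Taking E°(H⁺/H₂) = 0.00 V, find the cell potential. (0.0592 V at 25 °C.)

0.91 V

The Ag⁺/Ag couple is the cathode, so E°_cell = 0.80 V; n = 2.
[H⁺] = 10^(−3.75) = 1.8 × 10^-4 M, and Q = [H⁺]^2 / ([Ag⁺]^2·P(H₂)) = 1.41 × 10^-4.
E = E° − (0.0592/2) log Q = 0.80 − (0.0592/2)(-3.852) = 0.914 V.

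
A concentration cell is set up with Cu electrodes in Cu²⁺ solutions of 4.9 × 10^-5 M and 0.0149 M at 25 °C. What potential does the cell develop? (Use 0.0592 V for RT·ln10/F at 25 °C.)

0.073 V

Both half-cells are Cu²⁺/Cu, so E°_cell = 0. The concentrated side is the cathode; the cell reaction moves Cu²⁺ from high to low concentration with n = 2.
Q = [Cu²⁺]_dilute/[Cu²⁺]_conc = 4.9 × 10^-5/0.0149 = 0.00329.
E = 0 − (0.0592/2) log Q = −(0.0592/2)(-2.483) = 0.0735 V.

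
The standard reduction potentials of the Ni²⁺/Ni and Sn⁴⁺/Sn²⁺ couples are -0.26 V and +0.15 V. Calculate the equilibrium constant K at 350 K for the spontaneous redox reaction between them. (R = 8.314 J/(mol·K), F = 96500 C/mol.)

6.5 × 10^11

E°_cell = +0.15 − (-0.26) = 0.41 V, with n = 2 electrons transferred.
At equilibrium E = 0, so the Nernst equation gives ln K = nFE°/RT = (2)(96500)(0.41)/((8.314)(350)) = 27.19.
K = e^27.19 = 6.5 × 10^11.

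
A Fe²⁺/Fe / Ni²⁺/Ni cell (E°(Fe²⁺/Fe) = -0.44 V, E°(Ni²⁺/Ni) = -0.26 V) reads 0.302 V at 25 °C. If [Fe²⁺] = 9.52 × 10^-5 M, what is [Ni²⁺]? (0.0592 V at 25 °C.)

From the Nernst equation, log Q = n(E° − E)/0.0592 = 2(0.18 − 0.302)/0.0592 = -4.122, so Q = 7.56 × 10^-5.
With Q = [Fe²⁺]/[Ni²⁺] and the known concentrations, [Ni²⁺] in the denominator gives [Ni²⁺] = 1.3 M.

1.3 M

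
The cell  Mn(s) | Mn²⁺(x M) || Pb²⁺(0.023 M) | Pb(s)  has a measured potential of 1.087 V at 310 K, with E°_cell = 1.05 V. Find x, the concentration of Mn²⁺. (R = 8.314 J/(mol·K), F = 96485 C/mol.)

0.0014 M

From the Nernst equation, ln Q = nF(E° − E)/RT = 2×96485×(1.05 − 1.087)/(8.314×310) = -2.770, so Q = 0.0626.
With Q = [Mn²⁺]/[Pb²⁺] and the known concentrations, [Mn²⁺] in the numerator gives [Mn²⁺] = 0.0014 M.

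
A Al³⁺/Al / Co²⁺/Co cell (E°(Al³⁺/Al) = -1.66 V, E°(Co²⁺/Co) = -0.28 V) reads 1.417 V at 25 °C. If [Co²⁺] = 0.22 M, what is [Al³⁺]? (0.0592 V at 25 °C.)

0.0014 M

From the Nernst equation, log Q = n(E° − E)/0.0592 = 6(1.38 − 1.417)/0.0592 = -3.750, so Q = 1.78 × 10^-4.
With Q = [Al³⁺]^2/[Co²⁺]^3 and the known concentrations, [Al³⁺]^2 in the numerator gives [Al³⁺] = 0.0014 M.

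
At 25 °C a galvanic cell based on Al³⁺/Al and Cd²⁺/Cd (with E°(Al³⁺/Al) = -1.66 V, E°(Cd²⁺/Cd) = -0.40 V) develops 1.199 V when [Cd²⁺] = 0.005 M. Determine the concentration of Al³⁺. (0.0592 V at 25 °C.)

0.44 M

From the Nernst equation, log Q = n(E° − E)/0.0592 = 6(1.26 − 1.199)/0.0592 = 6.182, so Q = 1.52 × 10^6.
With Q = [Al³⁺]^2/[Cd²⁺]^3 and the known concentrations, [Al³⁺]^2 in the numerator gives [Al³⁺] = 0.44 M.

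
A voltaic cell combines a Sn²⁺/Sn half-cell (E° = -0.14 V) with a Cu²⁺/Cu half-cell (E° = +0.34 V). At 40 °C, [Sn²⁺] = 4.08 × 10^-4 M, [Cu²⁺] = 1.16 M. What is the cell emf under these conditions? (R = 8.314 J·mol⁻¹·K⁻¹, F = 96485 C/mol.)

The Cu²⁺/Cu couple has the higher reduction potential and acts as the cathode, so E°_cell = +0.34 − (-0.14) = 0.48 V.
Balancing electrons gives n = 2; the reaction quotient is Q = [Sn²⁺]/[Cu²⁺] = 3.52 × 10^-4.
E = E° − (RT/nF) ln Q = 0.48 − (8.314×313)/(2×96485) × (-7.953) = 0.480 + 0.107 = 0.587 V.

0.587 V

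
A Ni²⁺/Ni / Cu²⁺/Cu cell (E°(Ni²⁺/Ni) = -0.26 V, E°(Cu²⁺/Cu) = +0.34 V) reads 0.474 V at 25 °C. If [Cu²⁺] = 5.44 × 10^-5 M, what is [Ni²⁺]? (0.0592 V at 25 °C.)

From the Nernst equation, log Q = n(E° − E)/0.0592 = 2(0.60 − 0.474)/0.0592 = 4.257, so Q = 1.81 × 10^4.
With Q = [Ni²⁺]/[Cu²⁺] and the known concentrations, [Ni²⁺] in the numerator gives [Ni²⁺] = 0.98 M.

0.98 M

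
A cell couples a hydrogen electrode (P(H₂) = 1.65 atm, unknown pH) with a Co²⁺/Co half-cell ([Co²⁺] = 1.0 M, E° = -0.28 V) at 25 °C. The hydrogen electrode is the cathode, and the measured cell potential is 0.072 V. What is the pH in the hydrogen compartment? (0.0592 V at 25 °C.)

E°_cell = 0.28 V and n = 2.
log Q = n(E° − E)/0.0592 = 2×(0.28 − 0.072)/0.0592 = 7.027.
With Q = [Co²⁺]·P(H₂) / [H⁺]^2, solving for [H⁺] gives log[H⁺] = -3.405, so pH = 3.40.

pH = 3.40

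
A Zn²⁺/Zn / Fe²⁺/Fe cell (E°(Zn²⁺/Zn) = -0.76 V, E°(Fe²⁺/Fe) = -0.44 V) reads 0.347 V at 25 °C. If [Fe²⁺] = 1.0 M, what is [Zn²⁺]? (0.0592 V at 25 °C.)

0.12 M

From the Nernst equation, log Q = n(E° − E)/0.0592 = 2(0.32 − 0.347)/0.0592 = -0.912, so Q = 0.122.
With Q = [Zn²⁺]/[Fe²⁺] and the known concentrations, [Zn²⁺] in the numerator gives [Zn²⁺] = 0.12 M.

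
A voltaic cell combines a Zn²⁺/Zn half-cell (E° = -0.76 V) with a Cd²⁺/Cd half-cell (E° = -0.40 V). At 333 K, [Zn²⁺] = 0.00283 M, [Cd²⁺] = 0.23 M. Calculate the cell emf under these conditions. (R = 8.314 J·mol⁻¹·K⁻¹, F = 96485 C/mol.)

The Cd²⁺/Cd couple has the higher reduction potential and acts as the cathode, so E°_cell = -0.40 − (-0.76) = 0.36 V.
Balancing electrons gives n = 2; the reaction quotient is Q = [Zn²⁺]/[Cd²⁺] = 0.0123.
E = E° − (RT/nF) ln Q = 0.36 − (8.314×333)/(2×96485) × (-4.398) = 0.360 + 0.063 = 0.423 V.

0.423 V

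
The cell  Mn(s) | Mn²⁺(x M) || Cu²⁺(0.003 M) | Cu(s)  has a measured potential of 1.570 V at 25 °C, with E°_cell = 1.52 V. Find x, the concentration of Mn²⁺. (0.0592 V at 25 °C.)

From the Nernst equation, log Q = n(E° − E)/0.0592 = 2(1.52 − 1.570)/0.0592 = -1.689, so Q = 0.0205.
With Q = [Mn²⁺]/[Cu²⁺] and the known concentrations, [Mn²⁺] in the numerator gives [Mn²⁺] = 6.1 × 10^-5 M.

6.1 × 10^-5 M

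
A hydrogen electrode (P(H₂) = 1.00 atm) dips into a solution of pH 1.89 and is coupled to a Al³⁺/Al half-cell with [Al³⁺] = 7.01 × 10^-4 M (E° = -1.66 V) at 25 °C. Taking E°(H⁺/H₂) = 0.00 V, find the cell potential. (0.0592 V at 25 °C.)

1.61 V

The hydrogen couple is the cathode, so E°_cell = 1.66 V; n = 6.
[H⁺] = 10^(−1.89) = 0.013 M, and Q = [Al³⁺]^2·P(H₂)^3 / [H⁺]^6 = 1.08 × 10^5.
E = E° − (0.0592/6) log Q = 1.66 − (0.0592/6)(5.031) = 1.610 V.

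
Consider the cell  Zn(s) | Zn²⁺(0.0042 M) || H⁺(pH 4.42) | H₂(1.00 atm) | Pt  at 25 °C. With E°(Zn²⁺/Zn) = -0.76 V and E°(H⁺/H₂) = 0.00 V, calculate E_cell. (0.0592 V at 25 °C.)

0.57 V

The hydrogen couple is the cathode, so E°_cell = 0.76 V; n = 2.
[H⁺] = 10^(−4.42) = 3.8 × 10^-5 M, and Q = [Zn²⁺]·P(H₂) / [H⁺]^2 = 2.91 × 10^6.
E = E° − (0.0592/2) log Q = 0.76 − (0.0592/2)(6.463) = 0.569 V.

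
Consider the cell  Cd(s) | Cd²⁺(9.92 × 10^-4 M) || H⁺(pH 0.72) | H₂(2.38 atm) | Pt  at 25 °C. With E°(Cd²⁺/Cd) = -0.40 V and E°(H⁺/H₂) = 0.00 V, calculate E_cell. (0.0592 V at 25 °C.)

0.44 V

The hydrogen couple is the cathode, so E°_cell = 0.40 V; n = 2.
[H⁺] = 10^(−0.72) = 0.19 M, and Q = [Cd²⁺]·P(H₂) / [H⁺]^2 = 0.0650.
E = E° − (0.0592/2) log Q = 0.40 − (0.0592/2)(-1.187) = 0.435 V.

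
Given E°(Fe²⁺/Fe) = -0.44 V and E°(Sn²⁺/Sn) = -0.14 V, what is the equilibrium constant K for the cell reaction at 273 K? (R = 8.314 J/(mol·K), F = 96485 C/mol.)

1.2 × 10^11

E°_cell = -0.14 − (-0.44) = 0.30 V, with n = 2 electrons transferred.
At equilibrium E = 0, so the Nernst equation gives ln K = nFE°/RT = (2)(96485)(0.30)/((8.314)(273)) = 25.51.
K = e^25.51 = 1.2 × 10^11.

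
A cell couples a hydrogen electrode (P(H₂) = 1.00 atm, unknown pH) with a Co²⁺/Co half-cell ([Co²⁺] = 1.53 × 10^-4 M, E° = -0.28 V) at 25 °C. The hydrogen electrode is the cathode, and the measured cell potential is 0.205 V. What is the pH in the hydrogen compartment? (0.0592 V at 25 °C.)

E°_cell = 0.28 V and n = 2.
log Q = n(E° − E)/0.0592 = 2×(0.28 − 0.205)/0.0592 = 2.534.
With Q = [Co²⁺]·P(H₂) / [H⁺]^2, solving for [H⁺] gives log[H⁺] = -3.175, so pH = 3.17.

pH = 3.17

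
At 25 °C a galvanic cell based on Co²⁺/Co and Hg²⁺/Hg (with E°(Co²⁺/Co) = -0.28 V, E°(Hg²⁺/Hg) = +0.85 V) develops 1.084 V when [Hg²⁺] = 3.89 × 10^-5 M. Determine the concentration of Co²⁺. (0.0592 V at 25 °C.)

From the Nernst equation, log Q = n(E° − E)/0.0592 = 2(1.13 − 1.084)/0.0592 = 1.554, so Q = 35.8.
With Q = [Co²⁺]/[Hg²⁺] and the known concentrations, [Co²⁺] in the numerator gives [Co²⁺] = 0.0014 M.

0.0014 M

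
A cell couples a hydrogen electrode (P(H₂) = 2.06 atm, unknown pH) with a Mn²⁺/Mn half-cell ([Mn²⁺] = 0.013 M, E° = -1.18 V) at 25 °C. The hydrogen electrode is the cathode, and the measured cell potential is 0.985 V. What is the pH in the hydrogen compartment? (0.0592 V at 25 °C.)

E°_cell = 1.18 V and n = 2.
log Q = n(E° − E)/0.0592 = 2×(1.18 − 0.985)/0.0592 = 6.588.
With Q = [Mn²⁺]·P(H₂) / [H⁺]^2, solving for [H⁺] gives log[H⁺] = -4.080, so pH = 4.08.

pH = 4.08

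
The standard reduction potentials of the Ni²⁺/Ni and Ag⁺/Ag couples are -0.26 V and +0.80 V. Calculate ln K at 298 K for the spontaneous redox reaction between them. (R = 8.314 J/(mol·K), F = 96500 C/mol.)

E°_cell = +0.80 − (-0.26) = 1.06 V, with n = 2 electrons transferred.
At equilibrium E = 0, so the Nernst equation gives ln K = nFE°/RT = (2)(96500)(1.06)/((8.314)(298)) = 82.57.

ln K = 82.6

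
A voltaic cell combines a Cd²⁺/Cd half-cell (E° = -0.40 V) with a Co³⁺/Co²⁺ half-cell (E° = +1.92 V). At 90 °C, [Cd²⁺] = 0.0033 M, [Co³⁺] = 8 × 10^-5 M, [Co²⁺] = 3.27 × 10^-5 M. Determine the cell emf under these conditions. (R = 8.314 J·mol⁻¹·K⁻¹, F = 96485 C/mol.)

2.44 V

The Co³⁺/Co²⁺ couple has the higher reduction potential and acts as the cathode, so E°_cell = +1.92 − (-0.40) = 2.32 V.
Balancing electrons gives n = 2; the reaction quotient is Q = [Cd²⁺]·[Co²⁺]^2/[Co³⁺]^2 = 5.51 × 10^-4.
E = E° − (RT/nF) ln Q = 2.32 − (8.314×363)/(2×96485) × (-7.503) = 2.320 + 0.117 = 2.437 V.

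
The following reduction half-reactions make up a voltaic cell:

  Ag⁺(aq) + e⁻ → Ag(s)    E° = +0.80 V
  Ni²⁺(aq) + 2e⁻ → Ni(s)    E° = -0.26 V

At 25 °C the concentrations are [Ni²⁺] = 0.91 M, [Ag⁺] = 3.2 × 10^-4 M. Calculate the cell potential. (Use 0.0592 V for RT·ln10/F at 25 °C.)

0.854 V

The Ag⁺/Ag couple has the higher reduction potential and acts as the cathode, so E°_cell = +0.80 − (-0.26) = 1.06 V.
Balancing electrons gives n = 2; the reaction quotient is Q = [Ni²⁺]/[Ag⁺]^2 = 8.89 × 10^6.
At 25 °C, E = E° − (0.0592/n) log Q = 1.06 − (0.0592/2)(6.949) = 1.060 − 0.206 = 0.854 V.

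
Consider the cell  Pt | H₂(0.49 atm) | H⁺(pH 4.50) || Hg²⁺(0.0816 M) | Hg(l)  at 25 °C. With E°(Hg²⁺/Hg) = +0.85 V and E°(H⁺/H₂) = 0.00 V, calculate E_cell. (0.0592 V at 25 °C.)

The Hg²⁺/Hg couple is the cathode, so E°_cell = 0.85 V; n = 2.
[H⁺] = 10^(−4.50) = 3.2 × 10^-5 M, and Q = [H⁺]^2 / ([Hg²⁺]·P(H₂)) = 2.5 × 10^-8.
E = E° − (0.0592/2) log Q = 0.85 − (0.0592/2)(-7.602) = 1.075 V.

1.08 V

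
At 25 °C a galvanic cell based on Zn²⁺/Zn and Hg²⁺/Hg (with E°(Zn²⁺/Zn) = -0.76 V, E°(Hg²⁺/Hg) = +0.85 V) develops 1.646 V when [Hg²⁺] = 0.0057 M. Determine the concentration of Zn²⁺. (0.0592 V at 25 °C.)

From the Nernst equation, log Q = n(E° − E)/0.0592 = 2(1.61 − 1.646)/0.0592 = -1.216, so Q = 0.0608.
With Q = [Zn²⁺]/[Hg²⁺] and the known concentrations, [Zn²⁺] in the numerator gives [Zn²⁺] = 3.5 × 10^-4 M.

3.5 × 10^-4 M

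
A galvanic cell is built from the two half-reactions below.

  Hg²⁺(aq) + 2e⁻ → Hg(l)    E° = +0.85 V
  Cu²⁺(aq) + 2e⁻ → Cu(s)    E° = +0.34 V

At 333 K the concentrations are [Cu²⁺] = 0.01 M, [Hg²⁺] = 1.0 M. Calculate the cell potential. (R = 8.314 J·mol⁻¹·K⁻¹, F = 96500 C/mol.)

0.576 V

The Hg²⁺/Hg couple has the higher reduction potential and acts as the cathode, so E°_cell = +0.85 − (+0.34) = 0.51 V.
Balancing electrons gives n = 2; the reaction quotient is Q = [Cu²⁺]/[Hg²⁺] = 0.0100.
E = E° − (RT/nF) ln Q = 0.51 − (8.314×333)/(2×96500) × (-4.605) = 0.510 + 0.066 = 0.576 V.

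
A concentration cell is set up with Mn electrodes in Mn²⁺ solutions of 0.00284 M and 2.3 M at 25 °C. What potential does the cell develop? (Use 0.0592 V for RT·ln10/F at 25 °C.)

0.086 V

Both half-cells are Mn²⁺/Mn, so E°_cell = 0. The concentrated side is the cathode; the cell reaction moves Mn²⁺ from high to low concentration with n = 2.
Q = [Mn²⁺]_dilute/[Mn²⁺]_conc = 0.00284/2.3 = 0.00123.
E = 0 − (0.0592/2) log Q = −(0.0592/2)(-2.908) = 0.0861 V.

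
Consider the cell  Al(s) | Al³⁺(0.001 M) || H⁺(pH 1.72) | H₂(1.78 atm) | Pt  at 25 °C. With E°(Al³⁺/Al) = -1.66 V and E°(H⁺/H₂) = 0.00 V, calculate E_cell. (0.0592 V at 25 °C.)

1.61 V

The hydrogen couple is the cathode, so E°_cell = 1.66 V; n = 6.
[H⁺] = 10^(−1.72) = 0.019 M, and Q = [Al³⁺]^2·P(H₂)^3 / [H⁺]^6 = 1.18 × 10^5.
E = E° − (0.0592/6) log Q = 1.66 − (0.0592/6)(5.071) = 1.610 V.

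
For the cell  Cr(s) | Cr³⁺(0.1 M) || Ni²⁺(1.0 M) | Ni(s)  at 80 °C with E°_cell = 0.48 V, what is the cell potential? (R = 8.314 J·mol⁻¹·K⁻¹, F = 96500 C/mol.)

0.503 V

Balancing electrons gives n = 6; the reaction quotient is Q = [Cr³⁺]^2/[Ni²⁺]^3 = 0.0100.
E = E° − (RT/nF) ln Q = 0.48 − (8.314×353)/(6×96500) × (-4.605) = 0.480 + 0.023 = 0.503 V.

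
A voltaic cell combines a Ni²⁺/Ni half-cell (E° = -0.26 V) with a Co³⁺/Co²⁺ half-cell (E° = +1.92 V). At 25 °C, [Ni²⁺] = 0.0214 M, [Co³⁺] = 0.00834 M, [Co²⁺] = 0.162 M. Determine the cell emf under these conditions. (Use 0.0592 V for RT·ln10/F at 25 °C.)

The Co³⁺/Co²⁺ couple has the higher reduction potential and acts as the cathode, so E°_cell = +1.92 − (-0.26) = 2.18 V.
Balancing electrons gives n = 2; the reaction quotient is Q = [Ni²⁺]·[Co²⁺]^2/[Co³⁺]^2 = 8.07.
At 25 °C, E = E° − (0.0592/n) log Q = 2.18 − (0.0592/2)(0.907) = 2.180 − 0.027 = 2.153 V.

2.15 V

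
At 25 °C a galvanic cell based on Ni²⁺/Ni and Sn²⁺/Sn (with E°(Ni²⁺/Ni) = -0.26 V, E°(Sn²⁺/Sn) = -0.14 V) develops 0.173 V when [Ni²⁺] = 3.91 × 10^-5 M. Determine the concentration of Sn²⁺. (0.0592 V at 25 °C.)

From the Nernst equation, log Q = n(E° − E)/0.0592 = 2(0.12 − 0.173)/0.0592 = -1.791, so Q = 0.0162.
With Q = [Ni²⁺]/[Sn²⁺] and the known concentrations, [Sn²⁺] in the denominator gives [Sn²⁺] = 0.0024 M.

0.0024 M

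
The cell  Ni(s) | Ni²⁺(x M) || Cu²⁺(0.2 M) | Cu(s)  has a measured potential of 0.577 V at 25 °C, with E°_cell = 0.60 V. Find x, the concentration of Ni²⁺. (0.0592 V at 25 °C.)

1.2 M

From the Nernst equation, log Q = n(E° − E)/0.0592 = 2(0.60 − 0.577)/0.0592 = 0.777, so Q = 5.98.
With Q = [Ni²⁺]/[Cu²⁺] and the known concentrations, [Ni²⁺] in the numerator gives [Ni²⁺] = 1.2 M.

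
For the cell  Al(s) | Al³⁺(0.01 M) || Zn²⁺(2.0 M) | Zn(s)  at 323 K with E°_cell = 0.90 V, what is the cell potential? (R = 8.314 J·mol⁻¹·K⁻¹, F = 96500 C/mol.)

Balancing electrons gives n = 6; the reaction quotient is Q = [Al³⁺]^2/[Zn²⁺]^3 = 1.25 × 10^-5.
E = E° − (RT/nF) ln Q = 0.90 − (8.314×323)/(6×96500) × (-11.290) = 0.900 + 0.052 = 0.952 V.

0.952 V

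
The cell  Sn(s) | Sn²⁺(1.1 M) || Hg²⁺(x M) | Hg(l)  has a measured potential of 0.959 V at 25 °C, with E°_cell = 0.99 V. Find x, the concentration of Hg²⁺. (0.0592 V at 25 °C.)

From the Nernst equation, log Q = n(E° − E)/0.0592 = 2(0.99 − 0.959)/0.0592 = 1.047, so Q = 11.2.
With Q = [Sn²⁺]/[Hg²⁺] and the known concentrations, [Hg²⁺] in the denominator gives [Hg²⁺] = 0.099 M.

0.099 M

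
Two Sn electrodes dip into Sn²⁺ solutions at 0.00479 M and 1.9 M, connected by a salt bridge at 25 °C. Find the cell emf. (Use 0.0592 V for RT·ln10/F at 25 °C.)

0.077 V

Both half-cells are Sn²⁺/Sn, so E°_cell = 0. The concentrated side is the cathode; the cell reaction moves Sn²⁺ from high to low concentration with n = 2.
Q = [Sn²⁺]_dilute/[Sn²⁺]_conc = 0.00479/1.9 = 0.00252.
E = 0 − (0.0592/2) log Q = −(0.0592/2)(-2.598) = 0.0769 V.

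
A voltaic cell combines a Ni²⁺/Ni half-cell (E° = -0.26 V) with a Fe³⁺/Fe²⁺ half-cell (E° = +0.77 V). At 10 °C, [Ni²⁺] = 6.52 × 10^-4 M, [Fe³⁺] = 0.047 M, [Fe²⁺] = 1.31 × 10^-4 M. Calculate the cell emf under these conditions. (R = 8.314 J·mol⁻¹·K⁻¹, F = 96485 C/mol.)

The Fe³⁺/Fe²⁺ couple has the higher reduction potential and acts as the cathode, so E°_cell = +0.77 − (-0.26) = 1.03 V.
Balancing electrons gives n = 2; the reaction quotient is Q = [Ni²⁺]·[Fe²⁺]^2/[Fe³⁺]^2 = 5.07 × 10^-9.
E = E° − (RT/nF) ln Q = 1.03 − (8.314×283)/(2×96485) × (-19.101) = 1.030 + 0.233 = 1.263 V.

1.26 V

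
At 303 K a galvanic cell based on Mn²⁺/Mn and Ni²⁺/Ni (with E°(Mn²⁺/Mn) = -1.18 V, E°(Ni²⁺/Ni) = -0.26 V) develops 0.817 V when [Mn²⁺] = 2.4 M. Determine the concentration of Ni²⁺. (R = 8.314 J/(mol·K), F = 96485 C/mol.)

From the Nernst equation, ln Q = nF(E° − E)/RT = 2×96485×(0.92 − 0.817)/(8.314×303) = 7.890, so Q = 2670.
With Q = [Mn²⁺]/[Ni²⁺] and the known concentrations, [Ni²⁺] in the denominator gives [Ni²⁺] = 9 × 10^-4 M.

9 × 10^-4 M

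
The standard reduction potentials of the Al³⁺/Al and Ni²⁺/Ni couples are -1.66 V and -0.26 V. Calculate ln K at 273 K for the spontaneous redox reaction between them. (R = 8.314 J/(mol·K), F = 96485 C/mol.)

E°_cell = -0.26 − (-1.66) = 1.40 V, with n = 6 electrons transferred.
At equilibrium E = 0, so the Nernst equation gives ln K = nFE°/RT = (6)(96485)(1.40)/((8.314)(273)) = 357.08.

ln K = 357.1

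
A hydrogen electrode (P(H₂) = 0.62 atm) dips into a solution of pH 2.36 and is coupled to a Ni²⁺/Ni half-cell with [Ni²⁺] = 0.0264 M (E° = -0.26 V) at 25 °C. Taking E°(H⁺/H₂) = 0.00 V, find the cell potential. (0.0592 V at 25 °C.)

The hydrogen couple is the cathode, so E°_cell = 0.26 V; n = 2.
[H⁺] = 10^(−2.36) = 0.0044 M, and Q = [Ni²⁺]·P(H₂) / [H⁺]^2 = 859.
E = E° − (0.0592/2) log Q = 0.26 − (0.0592/2)(2.934) = 0.173 V.

0.17 V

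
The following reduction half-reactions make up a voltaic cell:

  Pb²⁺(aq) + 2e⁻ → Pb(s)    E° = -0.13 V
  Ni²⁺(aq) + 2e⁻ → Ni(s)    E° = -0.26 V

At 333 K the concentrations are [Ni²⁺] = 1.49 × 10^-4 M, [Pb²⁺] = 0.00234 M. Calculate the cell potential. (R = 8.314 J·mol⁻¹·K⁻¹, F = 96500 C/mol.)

0.170 V

The Pb²⁺/Pb couple has the higher reduction potential and acts as the cathode, so E°_cell = -0.13 − (-0.26) = 0.13 V.
Balancing electrons gives n = 2; the reaction quotient is Q = [Ni²⁺]/[Pb²⁺] = 0.0637.
E = E° − (RT/nF) ln Q = 0.13 − (8.314×333)/(2×96500) × (-2.754) = 0.130 + 0.040 = 0.170 V.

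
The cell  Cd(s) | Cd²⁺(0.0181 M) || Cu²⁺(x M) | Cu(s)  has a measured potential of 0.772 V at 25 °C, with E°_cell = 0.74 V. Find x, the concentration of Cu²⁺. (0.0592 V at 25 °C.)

0.22 M

From the Nernst equation, log Q = n(E° − E)/0.0592 = 2(0.74 − 0.772)/0.0592 = -1.081, so Q = 0.0830.
With Q = [Cd²⁺]/[Cu²⁺] and the known concentrations, [Cu²⁺] in the denominator gives [Cu²⁺] = 0.22 M.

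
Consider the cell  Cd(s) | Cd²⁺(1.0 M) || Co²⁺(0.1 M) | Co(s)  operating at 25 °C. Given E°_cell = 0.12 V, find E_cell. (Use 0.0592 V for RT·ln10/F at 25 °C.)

0.090 V

Balancing electrons gives n = 2; the reaction quotient is Q = [Cd²⁺]/[Co²⁺] = 10.0.
At 25 °C, E = E° − (0.0592/n) log Q = 0.12 − (0.0592/2)(1.000) = 0.120 − 0.030 = 0.090 V.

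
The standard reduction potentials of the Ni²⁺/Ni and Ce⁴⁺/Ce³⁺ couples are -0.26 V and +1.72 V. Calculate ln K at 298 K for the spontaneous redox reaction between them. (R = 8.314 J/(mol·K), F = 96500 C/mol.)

ln K = 154.2

E°_cell = +1.72 − (-0.26) = 1.98 V, with n = 2 electrons transferred.
At equilibrium E = 0, so the Nernst equation gives ln K = nFE°/RT = (2)(96500)(1.98)/((8.314)(298)) = 154.24.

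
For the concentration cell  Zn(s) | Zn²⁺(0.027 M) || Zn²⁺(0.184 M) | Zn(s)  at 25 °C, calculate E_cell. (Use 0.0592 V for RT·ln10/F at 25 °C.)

0.025 V

Both half-cells are Zn²⁺/Zn, so E°_cell = 0. The concentrated side is the cathode; the cell reaction moves Zn²⁺ from high to low concentration with n = 2.
Q = [Zn²⁺]_dilute/[Zn²⁺]_conc = 0.027/0.184 = 0.147.
E = 0 − (0.0592/2) log Q = −(0.0592/2)(-0.833) = 0.0247 V.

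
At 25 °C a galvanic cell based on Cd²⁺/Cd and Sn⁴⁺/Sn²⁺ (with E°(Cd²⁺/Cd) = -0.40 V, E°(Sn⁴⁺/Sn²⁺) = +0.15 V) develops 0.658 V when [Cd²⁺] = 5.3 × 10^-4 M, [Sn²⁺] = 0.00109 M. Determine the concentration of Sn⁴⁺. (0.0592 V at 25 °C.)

From the Nernst equation, log Q = n(E° − E)/0.0592 = 2(0.55 − 0.658)/0.0592 = -3.649, so Q = 2.25 × 10^-4.
With Q = [Cd²⁺]·[Sn²⁺]/[Sn⁴⁺] and the known concentrations, [Sn⁴⁺] in the denominator gives [Sn⁴⁺] = 0.0026 M.

0.0026 M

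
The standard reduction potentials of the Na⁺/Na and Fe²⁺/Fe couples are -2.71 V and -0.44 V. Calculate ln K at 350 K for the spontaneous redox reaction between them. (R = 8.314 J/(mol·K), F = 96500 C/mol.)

E°_cell = -0.44 − (-2.71) = 2.27 V, with n = 2 electrons transferred.
At equilibrium E = 0, so the Nernst equation gives ln K = nFE°/RT = (2)(96500)(2.27)/((8.314)(350)) = 150.56.

ln K = 150.6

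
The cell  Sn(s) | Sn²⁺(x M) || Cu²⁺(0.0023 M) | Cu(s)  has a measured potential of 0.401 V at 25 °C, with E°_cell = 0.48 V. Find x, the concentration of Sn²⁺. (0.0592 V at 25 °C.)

1.1 M

From the Nernst equation, log Q = n(E° − E)/0.0592 = 2(0.48 − 0.401)/0.0592 = 2.669, so Q = 467.
With Q = [Sn²⁺]/[Cu²⁺] and the known concentrations, [Sn²⁺] in the numerator gives [Sn²⁺] = 1.1 M.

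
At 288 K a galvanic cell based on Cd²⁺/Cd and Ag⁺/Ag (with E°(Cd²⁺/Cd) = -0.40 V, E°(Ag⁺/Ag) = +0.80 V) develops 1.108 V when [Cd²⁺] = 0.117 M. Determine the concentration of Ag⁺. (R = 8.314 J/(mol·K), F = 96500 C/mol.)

From the Nernst equation, ln Q = nF(E° − E)/RT = 2×96500×(1.20 − 1.108)/(8.314×288) = 7.416, so Q = 1660.
With Q = [Cd²⁺]/[Ag⁺]^2 and the known concentrations, [Ag⁺]^2 in the denominator gives [Ag⁺] = 0.0084 M.

0.0084 M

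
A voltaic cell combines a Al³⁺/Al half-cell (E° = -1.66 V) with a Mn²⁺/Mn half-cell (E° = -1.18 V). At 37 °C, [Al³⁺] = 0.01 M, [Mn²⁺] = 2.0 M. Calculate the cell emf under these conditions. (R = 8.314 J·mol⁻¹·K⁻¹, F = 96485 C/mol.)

The Mn²⁺/Mn couple has the higher reduction potential and acts as the cathode, so E°_cell = -1.18 − (-1.66) = 0.48 V.
Balancing electrons gives n = 6; the reaction quotient is Q = [Al³⁺]^2/[Mn²⁺]^3 = 1.25 × 10^-5.
E = E° − (RT/nF) ln Q = 0.48 − (8.314×310)/(6×96485) × (-11.290) = 0.480 + 0.050 = 0.530 V.

0.530 V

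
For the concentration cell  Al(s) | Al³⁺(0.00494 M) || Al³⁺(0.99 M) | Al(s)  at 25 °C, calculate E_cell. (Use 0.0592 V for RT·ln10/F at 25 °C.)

Both half-cells are Al³⁺/Al, so E°_cell = 0. The concentrated side is the cathode; the cell reaction moves Al³⁺ from high to low concentration with n = 3.
Q = [Al³⁺]_dilute/[Al³⁺]_conc = 0.00494/0.99 = 0.00499.
E = 0 − (0.0592/3) log Q = −(0.0592/3)(-2.302) = 0.0454 V.

0.045 V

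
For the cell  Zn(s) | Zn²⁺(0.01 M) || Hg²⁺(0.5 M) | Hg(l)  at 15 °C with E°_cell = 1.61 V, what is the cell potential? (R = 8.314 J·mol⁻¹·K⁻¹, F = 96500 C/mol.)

Balancing electrons gives n = 2; the reaction quotient is Q = [Zn²⁺]/[Hg²⁺] = 0.0200.
E = E° − (RT/nF) ln Q = 1.61 − (8.314×288)/(2×96500) × (-3.912) = 1.610 + 0.049 = 1.659 V.

1.66 V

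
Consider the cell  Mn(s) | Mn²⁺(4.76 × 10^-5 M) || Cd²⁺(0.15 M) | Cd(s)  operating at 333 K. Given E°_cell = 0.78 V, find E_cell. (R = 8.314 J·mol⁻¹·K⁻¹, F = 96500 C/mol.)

0.896 V

Balancing electrons gives n = 2; the reaction quotient is Q = [Mn²⁺]/[Cd²⁺] = 3.17 × 10^-4.
E = E° − (RT/nF) ln Q = 0.78 − (8.314×333)/(2×96500) × (-8.056) = 0.780 + 0.116 = 0.896 V.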